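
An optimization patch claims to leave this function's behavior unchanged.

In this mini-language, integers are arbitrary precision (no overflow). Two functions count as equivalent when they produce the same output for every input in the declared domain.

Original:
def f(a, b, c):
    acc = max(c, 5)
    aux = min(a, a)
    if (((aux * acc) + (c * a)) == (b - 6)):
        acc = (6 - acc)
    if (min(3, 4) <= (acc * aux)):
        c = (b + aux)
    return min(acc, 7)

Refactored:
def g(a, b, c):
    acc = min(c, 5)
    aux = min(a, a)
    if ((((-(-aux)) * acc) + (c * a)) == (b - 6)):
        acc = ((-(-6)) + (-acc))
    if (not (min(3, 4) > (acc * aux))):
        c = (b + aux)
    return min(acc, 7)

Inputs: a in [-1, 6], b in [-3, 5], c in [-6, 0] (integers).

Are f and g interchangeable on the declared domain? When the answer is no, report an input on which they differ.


Take a=-1, b=-3, c=-6.
f: acc becomes 5; next aux becomes -1; next (((aux * acc) + (c * a)) == (b - 6)) evaluates to false; next (min(3, 4) <= (acc * aux)) evaluates to false; next final value 5
g: acc becomes -6; next aux becomes -1; next ((((-(-aux)) * acc) + (c * a)) == (b - 6)) evaluates to false; next (not (min(3, 4) > (acc * aux))) evaluates to true; next c becomes -4; next final value -6
5 vs -6 — the two versions disagree here.
verdict: not equivalent; witness: a=-1, b=-3, c=-6


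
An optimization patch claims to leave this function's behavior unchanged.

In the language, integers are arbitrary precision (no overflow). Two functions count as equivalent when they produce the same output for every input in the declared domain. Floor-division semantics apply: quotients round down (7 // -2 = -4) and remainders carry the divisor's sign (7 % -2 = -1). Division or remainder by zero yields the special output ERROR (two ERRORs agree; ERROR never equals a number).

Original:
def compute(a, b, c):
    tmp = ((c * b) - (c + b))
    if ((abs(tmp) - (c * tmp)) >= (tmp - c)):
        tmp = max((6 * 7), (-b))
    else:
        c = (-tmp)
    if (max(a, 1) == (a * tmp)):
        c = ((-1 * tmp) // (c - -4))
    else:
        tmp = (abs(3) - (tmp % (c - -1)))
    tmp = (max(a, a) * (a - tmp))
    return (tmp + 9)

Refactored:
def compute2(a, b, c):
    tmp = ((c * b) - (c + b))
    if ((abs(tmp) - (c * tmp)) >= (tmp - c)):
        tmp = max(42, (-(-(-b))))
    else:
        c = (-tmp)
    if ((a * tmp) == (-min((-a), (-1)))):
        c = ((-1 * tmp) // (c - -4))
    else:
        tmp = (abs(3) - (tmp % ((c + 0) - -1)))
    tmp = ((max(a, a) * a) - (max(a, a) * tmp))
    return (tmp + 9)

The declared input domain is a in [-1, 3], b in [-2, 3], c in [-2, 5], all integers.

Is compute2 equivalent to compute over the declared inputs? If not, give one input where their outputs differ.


Equivalent — the differences include arithmetic usage differs, plus constant usage differs, plus min/max/abs usage differs, yet no declared input distinguishes the two.
Spot check at a=2, b=1, c=-1 — compute: tmp := -1 | ((abs(tmp) - (c * tmp)) >= (tmp - c)): true | tmp := 42 | (max(a, 1) == (a * tmp)): false | divide-by-zero, output ERROR. compute2: tmp := -1 | ((abs(tmp) - (c * tmp)) >= (tmp - c)): true | tmp := 42 | ((a * tmp) == (-min((-a), (-1)))): false | divide-by-zero, output ERROR. Both give ERROR.
Checked all 240 inputs in the declared domain: the outputs agree on every one.
verdict: equivalent


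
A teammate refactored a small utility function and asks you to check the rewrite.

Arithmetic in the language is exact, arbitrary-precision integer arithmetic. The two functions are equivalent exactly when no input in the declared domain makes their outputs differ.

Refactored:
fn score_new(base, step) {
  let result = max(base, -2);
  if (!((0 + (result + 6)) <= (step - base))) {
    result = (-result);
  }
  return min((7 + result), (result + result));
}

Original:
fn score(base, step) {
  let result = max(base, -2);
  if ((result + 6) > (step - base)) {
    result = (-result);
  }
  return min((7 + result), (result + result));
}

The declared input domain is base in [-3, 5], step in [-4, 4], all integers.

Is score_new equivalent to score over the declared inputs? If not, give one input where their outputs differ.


Differences: arithmetic usage differs, comparison usage differs, constant usage differs, boolean connective usage differs — yet all 81 inputs agree.
verdict: equivalent


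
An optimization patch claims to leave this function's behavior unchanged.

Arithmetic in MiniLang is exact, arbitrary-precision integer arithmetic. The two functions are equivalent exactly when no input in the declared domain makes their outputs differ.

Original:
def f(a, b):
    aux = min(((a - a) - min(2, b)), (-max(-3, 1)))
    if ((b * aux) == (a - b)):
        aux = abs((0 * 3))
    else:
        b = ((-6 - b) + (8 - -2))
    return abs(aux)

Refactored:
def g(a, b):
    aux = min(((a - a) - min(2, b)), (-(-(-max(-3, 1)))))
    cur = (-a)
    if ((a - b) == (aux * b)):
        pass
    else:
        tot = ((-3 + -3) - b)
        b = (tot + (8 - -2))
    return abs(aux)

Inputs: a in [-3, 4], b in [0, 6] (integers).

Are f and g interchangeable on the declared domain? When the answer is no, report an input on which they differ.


At a=-3, b=3: f gives 0, g gives 2.
verdict: not equivalent; witness: a=-3, b=3


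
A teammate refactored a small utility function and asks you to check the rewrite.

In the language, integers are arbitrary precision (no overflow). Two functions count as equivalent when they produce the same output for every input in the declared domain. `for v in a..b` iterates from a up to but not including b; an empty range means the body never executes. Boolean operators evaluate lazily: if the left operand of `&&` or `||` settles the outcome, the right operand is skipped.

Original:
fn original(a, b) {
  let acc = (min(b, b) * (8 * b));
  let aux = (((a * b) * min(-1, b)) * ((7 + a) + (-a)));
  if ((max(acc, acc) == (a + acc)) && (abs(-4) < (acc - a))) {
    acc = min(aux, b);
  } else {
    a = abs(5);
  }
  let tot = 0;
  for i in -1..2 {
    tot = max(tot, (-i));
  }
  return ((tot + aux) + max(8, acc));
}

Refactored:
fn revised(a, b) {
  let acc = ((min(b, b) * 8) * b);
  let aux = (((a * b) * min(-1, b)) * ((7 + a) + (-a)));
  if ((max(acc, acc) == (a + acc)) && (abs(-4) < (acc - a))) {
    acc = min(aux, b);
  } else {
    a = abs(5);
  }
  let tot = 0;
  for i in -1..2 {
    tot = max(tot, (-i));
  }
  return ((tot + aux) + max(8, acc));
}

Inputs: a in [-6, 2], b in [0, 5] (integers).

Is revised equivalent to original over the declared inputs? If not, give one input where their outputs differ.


Changes here: same computation, different form; the full 54-point sweep finds no disagreement.
verdict: equivalent


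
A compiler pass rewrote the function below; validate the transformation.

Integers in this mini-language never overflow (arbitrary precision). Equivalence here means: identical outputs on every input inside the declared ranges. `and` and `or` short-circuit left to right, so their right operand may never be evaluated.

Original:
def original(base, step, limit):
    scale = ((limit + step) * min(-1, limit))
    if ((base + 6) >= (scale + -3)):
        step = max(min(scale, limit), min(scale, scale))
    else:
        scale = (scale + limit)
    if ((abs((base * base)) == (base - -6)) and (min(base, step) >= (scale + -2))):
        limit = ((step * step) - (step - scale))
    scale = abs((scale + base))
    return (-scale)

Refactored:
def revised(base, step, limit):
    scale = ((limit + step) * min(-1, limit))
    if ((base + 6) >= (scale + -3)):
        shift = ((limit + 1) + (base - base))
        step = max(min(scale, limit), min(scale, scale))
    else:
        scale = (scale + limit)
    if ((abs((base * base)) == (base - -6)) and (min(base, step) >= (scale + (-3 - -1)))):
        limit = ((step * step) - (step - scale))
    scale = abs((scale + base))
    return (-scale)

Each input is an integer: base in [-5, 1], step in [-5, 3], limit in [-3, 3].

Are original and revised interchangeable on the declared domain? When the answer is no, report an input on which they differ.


Changes here: statement counts differ, and local variable names differ, and constant usage differs, and arithmetic usage differs; the full 441-point sweep finds no disagreement.
verdict: equivalent


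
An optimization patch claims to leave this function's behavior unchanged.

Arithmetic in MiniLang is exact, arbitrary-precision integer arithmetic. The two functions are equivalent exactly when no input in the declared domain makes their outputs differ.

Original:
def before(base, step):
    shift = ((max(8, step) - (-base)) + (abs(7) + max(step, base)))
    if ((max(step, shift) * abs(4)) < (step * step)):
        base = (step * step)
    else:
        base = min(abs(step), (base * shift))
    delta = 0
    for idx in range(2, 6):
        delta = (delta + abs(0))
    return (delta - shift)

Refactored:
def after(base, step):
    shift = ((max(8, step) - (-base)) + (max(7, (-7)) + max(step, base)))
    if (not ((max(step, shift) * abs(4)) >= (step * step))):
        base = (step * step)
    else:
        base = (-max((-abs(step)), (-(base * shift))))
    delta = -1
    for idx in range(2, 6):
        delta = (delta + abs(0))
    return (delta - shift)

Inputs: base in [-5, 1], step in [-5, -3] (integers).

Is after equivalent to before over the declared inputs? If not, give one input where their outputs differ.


At base=-5, step=-5: before gives -5, after gives -6.
verdict: not equivalent; witness: base=-5, step=-5


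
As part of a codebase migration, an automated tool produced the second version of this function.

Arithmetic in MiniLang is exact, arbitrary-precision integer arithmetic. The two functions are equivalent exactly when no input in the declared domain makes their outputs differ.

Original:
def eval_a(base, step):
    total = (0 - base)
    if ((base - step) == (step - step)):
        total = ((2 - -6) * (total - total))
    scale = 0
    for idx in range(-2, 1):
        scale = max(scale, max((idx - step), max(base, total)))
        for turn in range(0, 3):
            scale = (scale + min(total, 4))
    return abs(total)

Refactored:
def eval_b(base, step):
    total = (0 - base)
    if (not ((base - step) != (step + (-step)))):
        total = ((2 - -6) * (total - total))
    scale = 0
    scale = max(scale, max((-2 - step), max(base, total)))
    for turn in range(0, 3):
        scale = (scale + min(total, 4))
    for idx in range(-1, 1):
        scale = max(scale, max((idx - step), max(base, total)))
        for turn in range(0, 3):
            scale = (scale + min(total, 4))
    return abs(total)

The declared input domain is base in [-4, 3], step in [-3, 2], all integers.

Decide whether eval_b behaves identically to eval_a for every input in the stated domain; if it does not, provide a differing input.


Although comparison usage differs; also boolean connective usage differs; also arithmetic usage differs; also min/max/abs usage differs; also statement counts differ; also loop structure differs; also constant usage differs, 48/48 inputs agree.
verdict: equivalent


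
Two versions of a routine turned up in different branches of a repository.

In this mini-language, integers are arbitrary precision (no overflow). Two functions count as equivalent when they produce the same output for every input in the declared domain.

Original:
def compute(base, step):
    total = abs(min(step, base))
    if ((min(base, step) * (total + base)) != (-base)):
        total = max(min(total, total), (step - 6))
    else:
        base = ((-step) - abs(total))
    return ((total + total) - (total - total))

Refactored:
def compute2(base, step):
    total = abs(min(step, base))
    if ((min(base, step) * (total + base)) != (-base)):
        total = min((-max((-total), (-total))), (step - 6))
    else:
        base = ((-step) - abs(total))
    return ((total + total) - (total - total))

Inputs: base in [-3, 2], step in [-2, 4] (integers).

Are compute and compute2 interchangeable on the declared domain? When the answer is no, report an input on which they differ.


Evaluate both at base=-3, step=-2.
compute: total=3, then ((min(base, step) * (total + base)) != (-base)) is true, then total=3, then returns 6
compute2: total=3, then ((min(base, step) * (total + base)) != (-base)) is true, then total=-8, then returns -16
6 != -16, so the rewrite changes behavior.
verdict: not equivalent; witness: base=-3, step=-2


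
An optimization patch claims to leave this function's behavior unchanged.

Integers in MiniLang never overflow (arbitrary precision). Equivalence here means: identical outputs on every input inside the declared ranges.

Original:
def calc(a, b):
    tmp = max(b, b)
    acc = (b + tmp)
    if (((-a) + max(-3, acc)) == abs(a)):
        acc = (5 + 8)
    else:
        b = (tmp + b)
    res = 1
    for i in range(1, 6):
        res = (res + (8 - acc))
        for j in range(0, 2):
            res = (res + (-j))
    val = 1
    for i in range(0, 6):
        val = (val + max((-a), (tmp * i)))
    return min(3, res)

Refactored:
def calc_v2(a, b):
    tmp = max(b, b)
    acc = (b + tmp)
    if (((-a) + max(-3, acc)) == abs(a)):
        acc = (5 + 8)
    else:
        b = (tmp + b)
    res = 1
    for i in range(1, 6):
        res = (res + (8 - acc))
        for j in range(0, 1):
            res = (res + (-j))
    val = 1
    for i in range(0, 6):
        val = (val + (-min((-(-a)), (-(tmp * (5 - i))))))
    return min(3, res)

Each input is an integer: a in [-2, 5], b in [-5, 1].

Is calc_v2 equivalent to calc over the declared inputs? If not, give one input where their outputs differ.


The rewrite breaks on a=-2, b=0, where the results are -29 and -24.
calc: tmp=0, then acc=0, then (((-a) + max(-3, acc)) == abs(a)) is true, then acc=13, then res=1, then (i=1), then res=-4, then (j=0), then res=-4, then (j=1), then res=-5, then (i=2), then res=-10, then (j=0), then res=-10, then (j=1), then res=-11, then (i=3), then res=-16, then (j=0), then res=-16, then (j=1), then res=-17, then (i=4), then res=-22, then (j=0), then res=-22, then (j=1), then res=-23, then (i=5), then res=-28, then (j=0), then res=-28, then (j=1), then res=-29, then val=1, then (i=0), then val=3, then (i=1), then val=5, then (i=2), then val=7, then (i=3), then val=9, then (i=4), then val=11, then (i=5), then val=13, then returns -29
calc_v2: tmp=0, then acc=0, then (((-a) + max(-3, acc)) == abs(a)) is true, then acc=13, then res=1, then (i=1), then res=-4, then (j=0), then res=-4, then (i=2), then res=-9, then (j=0), then res=-9, then (i=3), then res=-14, then (j=0), then res=-14, then (i=4), then res=-19, then (j=0), then res=-19, then (i=5), then res=-24, then (j=0), then res=-24, then val=1, then (i=0), then val=3, then (i=1), then val=5, then (i=2), then val=7, then (i=3), then val=9, then (i=4), then val=11, then (i=5), then val=13, then returns -24
verdict: not equivalent; witness: a=-2, b=0


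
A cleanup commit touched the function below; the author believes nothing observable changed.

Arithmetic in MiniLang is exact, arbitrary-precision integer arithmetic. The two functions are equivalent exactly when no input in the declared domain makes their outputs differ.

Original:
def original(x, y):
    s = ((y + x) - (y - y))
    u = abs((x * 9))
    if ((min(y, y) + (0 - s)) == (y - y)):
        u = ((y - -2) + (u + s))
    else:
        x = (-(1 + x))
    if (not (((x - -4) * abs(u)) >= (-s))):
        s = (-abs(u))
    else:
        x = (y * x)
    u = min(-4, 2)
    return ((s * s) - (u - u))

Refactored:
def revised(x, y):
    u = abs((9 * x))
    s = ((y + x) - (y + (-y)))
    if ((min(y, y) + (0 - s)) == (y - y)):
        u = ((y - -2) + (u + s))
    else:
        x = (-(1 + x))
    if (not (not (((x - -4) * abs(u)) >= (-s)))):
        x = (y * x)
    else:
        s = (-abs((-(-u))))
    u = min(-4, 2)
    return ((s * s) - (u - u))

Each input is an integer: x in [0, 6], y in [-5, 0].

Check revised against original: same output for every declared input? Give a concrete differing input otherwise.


The two versions differ — the changes include arithmetic usage differs, and boolean connective usage differs.
Spot check at x=6, y=-1 — original: s=5, then u=54, then ((min(y, y) + (0 - s)) == (y - y)) is false, then x=-7, then (not (((x - -4) * abs(u)) >= (-s))) is true, then s=-54, then u=-4, then returns 2916. revised: u=54, then s=5, then ((min(y, y) + (0 - s)) == (y - y)) is false, then x=-7, then (not (not (((x - -4) * abs(u)) >= (-s)))) is false, then s=-54, then u=-4, then returns 2916. Both give 2916.
Every one of the 42 inputs gives matching results.
verdict: equivalent


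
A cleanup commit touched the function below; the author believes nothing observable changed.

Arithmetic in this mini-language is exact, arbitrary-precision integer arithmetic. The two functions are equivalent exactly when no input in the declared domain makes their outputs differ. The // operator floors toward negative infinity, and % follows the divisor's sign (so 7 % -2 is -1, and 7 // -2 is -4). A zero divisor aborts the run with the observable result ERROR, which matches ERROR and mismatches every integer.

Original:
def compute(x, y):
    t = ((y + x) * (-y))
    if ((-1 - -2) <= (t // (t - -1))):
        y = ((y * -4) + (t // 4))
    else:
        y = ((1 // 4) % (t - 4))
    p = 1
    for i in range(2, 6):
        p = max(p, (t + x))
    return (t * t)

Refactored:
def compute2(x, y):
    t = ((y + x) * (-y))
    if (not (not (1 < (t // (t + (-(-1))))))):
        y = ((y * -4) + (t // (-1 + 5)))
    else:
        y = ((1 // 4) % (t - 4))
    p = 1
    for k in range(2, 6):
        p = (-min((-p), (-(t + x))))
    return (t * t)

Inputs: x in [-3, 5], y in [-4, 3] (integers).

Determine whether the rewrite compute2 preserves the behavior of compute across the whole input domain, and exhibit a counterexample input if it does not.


Whatever the rewrite altered, no input in the stated domain can expose a difference.
One worked example (x=-1, y=1) — compute: t = 0; ((-1 - -2) <= (t // (t - -1))) -> false; y = 0; p = 1; [i=2]; p = 1; [i=3]; p = 1; [i=4]; p = 1; [i=5]; p = 1; return 0; compute2: t = 0; (not (not (1 < (t // (t + (-(-1))))))) -> false; y = 0; p = 1; [k=2]; p = 1; [k=3]; p = 1; [k=4]; p = 1; [k=5]; p = 1; return 0; agreement on 0.
Across all 72 domain points the two functions coincide.
verdict: equivalent


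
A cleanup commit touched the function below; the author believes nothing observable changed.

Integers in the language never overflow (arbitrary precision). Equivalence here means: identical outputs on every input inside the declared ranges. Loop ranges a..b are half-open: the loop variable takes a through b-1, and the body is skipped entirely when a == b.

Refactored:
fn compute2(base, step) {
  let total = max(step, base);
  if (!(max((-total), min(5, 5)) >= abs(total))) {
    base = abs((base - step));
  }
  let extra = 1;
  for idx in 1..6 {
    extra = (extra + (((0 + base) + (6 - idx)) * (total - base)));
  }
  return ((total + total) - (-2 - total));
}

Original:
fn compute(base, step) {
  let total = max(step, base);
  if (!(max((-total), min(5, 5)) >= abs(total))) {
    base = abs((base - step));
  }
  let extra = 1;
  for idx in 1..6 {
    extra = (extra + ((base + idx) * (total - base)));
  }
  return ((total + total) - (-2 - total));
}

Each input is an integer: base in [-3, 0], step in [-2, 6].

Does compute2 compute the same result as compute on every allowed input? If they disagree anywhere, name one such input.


This is a faithful refactor — arithmetic usage differs, constant usage differs, but the computed results match everywhere.
Spot check at base=0, step=0 — compute: total becomes 0; next (!(max((-total), min(5, 5)) >= abs(total))) evaluates to false; next extra becomes 1; next at idx=1:; next extra becomes 1; next at idx=2:; next extra becomes 1; next at idx=3:; next extra becomes 1; next at idx=4:; next extra becomes 1; next at idx=5:; next extra becomes 1; next final value 2. compute2: total becomes 0; next (!(max((-total), min(5, 5)) >= abs(total))) evaluates to false; next extra becomes 1; next at idx=1:; next extra becomes 1; next at idx=2:; next extra becomes 1; next at idx=3:; next extra becomes 1; next at idx=4:; next extra becomes 1; next at idx=5:; next extra becomes 1; next final value 2. Both give 2.
Sweeping the whole domain (36 inputs) finds no disagreement.
verdict: equivalent


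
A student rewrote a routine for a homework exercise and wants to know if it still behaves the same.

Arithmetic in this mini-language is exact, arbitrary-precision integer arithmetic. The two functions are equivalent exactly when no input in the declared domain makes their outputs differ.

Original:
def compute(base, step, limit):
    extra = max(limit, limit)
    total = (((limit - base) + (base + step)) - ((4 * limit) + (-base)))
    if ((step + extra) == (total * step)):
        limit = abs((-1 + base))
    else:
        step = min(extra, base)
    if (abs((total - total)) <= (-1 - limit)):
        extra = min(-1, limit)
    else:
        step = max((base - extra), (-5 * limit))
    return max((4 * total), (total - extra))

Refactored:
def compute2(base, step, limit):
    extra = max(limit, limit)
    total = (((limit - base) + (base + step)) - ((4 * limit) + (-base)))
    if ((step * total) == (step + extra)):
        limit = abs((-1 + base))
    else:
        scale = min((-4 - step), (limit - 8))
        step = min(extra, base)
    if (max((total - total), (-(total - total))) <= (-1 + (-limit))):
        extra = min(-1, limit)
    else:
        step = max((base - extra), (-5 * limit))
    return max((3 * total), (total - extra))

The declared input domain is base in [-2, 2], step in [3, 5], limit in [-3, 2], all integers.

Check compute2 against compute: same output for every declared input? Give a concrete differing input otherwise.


Take base=-2, step=3, limit=-3.
compute: extra := -3 | total := 10 | ((step + extra) == (total * step)): false | step := -3 | (abs((total - total)) <= (-1 - limit)): true | extra := -3 | result 40
compute2: extra := -3 | total := 10 | ((step * total) == (step + extra)): false | scale := -11 | step := -3 | (max((total - total), (-(total - total))) <= (-1 + (-limit))): true | extra := -3 | result 30
40 against 30: the behavior changed.
verdict: not equivalent; witness: base=-2, step=3, limit=-3


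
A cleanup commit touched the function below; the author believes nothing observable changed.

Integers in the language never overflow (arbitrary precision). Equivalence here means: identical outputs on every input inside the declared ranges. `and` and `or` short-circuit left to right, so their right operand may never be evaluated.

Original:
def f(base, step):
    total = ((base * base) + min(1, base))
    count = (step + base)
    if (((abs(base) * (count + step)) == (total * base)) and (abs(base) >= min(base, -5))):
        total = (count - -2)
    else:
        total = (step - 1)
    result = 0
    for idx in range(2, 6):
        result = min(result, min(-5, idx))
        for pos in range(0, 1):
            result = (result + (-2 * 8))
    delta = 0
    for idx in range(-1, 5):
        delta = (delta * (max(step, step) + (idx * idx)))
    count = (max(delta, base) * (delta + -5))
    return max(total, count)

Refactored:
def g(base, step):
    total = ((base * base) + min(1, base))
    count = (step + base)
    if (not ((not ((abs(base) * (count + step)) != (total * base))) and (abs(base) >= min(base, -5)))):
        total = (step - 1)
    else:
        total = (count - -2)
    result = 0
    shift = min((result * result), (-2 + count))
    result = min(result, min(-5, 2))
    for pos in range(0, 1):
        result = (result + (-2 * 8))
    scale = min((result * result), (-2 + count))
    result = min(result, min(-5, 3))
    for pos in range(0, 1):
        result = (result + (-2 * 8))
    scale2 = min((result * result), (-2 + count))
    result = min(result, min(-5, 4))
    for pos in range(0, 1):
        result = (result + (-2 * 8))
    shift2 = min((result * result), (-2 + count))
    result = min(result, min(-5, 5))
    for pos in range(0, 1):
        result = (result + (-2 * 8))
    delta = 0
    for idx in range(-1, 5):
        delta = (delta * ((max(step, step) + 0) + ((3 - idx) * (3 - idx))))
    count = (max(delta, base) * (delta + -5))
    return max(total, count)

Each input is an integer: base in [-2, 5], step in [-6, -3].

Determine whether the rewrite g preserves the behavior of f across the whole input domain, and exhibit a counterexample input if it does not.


This is a faithful refactor — comparison usage differs, plus statement counts differ, plus constant usage differs, plus arithmetic usage differs, plus local variable names differ, plus loop structure differs, plus boolean connective usage differs, plus min/max/abs usage differs, but the computed results match everywhere.
One worked example (base=-2, step=-3) — f: total=2, then count=-5, then (((abs(base) * (count + step)) == (total * base)) and (abs(base) >= min(base, -5))) is false, then total=-4, then result=0, then (idx=2), then result=-5, then (pos=0), then result=-21, then (idx=3), then result=-21, then (pos=0), then result=-37, then (idx=4), then result=-37, then (pos=0), then result=-53, then (idx=5), then result=-53, then (pos=0), then result=-69, then delta=0, then (idx=-1), then delta=0, then (idx=0), then delta=0, then (idx=1), then delta=0, then (idx=2), then delta=0, then (idx=3), then delta=0, then (idx=4), then delta=0, then count=0, then returns 0; g: total=2, then count=-5, then (not ((not ((abs(base) * (count + step)) != (total * base))) and (abs(base) >= min(base, -5)))) is true, then total=-4, then result=0, then shift=-7, then result=-5, then (pos=0), then result=-21, then scale=-7, then result=-21, then (pos=0), then result=-37, then scale2=-7, then result=-37, then (pos=0), then result=-53, then shift2=-7, then result=-53, then (pos=0), then result=-69, then delta=0, then (idx=-1), then delta=0, then (idx=0), then delta=0, then (idx=1), then delta=0, then (idx=2), then delta=0, then (idx=3), then delta=0, then (idx=4), then delta=0, then count=0, then returns 0; agreement on 0.
Every one of the 32 inputs gives matching results.
verdict: equivalent


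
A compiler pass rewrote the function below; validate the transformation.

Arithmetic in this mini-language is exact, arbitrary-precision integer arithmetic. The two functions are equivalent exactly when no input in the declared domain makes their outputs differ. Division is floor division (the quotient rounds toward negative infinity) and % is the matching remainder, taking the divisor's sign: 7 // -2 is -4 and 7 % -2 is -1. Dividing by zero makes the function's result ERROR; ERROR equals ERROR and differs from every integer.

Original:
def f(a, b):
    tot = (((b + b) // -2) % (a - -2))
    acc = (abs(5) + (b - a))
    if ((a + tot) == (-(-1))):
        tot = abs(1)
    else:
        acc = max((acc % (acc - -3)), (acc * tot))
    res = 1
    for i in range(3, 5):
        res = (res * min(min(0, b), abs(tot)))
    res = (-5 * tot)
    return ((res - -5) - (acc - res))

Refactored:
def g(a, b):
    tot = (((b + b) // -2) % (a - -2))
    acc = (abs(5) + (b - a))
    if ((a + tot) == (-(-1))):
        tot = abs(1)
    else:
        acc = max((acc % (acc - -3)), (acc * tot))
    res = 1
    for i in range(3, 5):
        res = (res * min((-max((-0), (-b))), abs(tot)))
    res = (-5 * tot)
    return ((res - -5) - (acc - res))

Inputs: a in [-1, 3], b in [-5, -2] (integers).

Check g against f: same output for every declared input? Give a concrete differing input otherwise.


Although min/max/abs usage differs, 20/20 inputs agree.
verdict: equivalent


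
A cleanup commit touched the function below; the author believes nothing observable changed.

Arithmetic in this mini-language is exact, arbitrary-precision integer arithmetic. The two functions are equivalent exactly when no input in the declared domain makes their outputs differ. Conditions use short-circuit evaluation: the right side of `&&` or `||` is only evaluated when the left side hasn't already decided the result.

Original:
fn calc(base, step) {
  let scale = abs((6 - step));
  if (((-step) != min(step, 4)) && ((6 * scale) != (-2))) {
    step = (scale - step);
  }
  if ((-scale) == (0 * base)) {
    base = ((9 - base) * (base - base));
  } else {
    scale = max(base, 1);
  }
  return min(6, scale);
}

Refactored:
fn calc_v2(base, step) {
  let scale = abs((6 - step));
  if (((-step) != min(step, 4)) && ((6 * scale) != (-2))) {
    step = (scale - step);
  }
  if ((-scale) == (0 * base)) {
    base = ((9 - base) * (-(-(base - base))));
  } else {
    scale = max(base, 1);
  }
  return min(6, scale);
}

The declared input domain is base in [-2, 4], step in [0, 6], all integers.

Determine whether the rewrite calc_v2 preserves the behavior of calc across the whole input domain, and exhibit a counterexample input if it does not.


Side by side, the visible changes include: same computation, different form.
Tracing base=3, step=3: calc: scale := 3 | (((-step) != min(step, 4)) && ((6 * scale) != (-2))): true | step := 0 | ((-scale) == (0 * base)): false | scale := 3 | result 3 | calc_v2: scale := 3 | (((-step) != min(step, 4)) && ((6 * scale) != (-2))): true | step := 0 | ((-scale) == (0 * base)): false | scale := 3 | result 3 — matching result 3.
Every one of the 49 inputs gives matching results.
verdict: equivalent


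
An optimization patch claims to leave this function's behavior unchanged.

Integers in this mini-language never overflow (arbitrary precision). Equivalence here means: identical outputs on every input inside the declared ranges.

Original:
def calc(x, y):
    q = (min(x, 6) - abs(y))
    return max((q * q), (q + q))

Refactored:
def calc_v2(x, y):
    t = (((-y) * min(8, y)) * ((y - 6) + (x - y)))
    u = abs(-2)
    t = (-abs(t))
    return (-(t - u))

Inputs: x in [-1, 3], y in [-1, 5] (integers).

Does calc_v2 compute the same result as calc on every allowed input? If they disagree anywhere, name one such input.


Take x=-1, y=-1.
calc: q becomes -2; next final value 4
calc_v2: t becomes 7; next u becomes 2; next t becomes -7; next final value 9
4 != 9, so the rewrite changes behavior.
verdict: not equivalent; witness: x=-1, y=-1


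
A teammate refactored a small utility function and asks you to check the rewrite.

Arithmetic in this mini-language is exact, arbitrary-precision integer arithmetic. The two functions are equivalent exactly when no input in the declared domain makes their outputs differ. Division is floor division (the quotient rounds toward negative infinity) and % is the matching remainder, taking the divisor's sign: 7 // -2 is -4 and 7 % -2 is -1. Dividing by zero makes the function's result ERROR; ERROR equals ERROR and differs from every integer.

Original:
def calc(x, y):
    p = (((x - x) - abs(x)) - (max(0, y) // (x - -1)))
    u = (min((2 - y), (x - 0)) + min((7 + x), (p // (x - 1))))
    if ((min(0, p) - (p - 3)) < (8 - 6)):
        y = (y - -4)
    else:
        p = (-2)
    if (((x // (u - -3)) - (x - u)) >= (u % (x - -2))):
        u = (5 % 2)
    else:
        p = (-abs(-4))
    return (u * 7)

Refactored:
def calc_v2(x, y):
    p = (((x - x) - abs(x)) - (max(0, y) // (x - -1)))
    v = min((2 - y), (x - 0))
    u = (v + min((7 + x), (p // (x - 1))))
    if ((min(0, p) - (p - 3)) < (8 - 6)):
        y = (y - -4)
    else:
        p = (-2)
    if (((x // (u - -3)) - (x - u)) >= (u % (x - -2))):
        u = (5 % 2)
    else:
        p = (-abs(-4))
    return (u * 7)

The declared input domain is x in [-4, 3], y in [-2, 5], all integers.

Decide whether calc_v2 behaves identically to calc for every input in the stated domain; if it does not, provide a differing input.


Equivalent — the differences include local variable names differ; and statement counts differ, yet no declared input distinguishes the two.
Spot check at x=-3, y=1 — calc: p := -2 | u := -3 | ((min(0, p) - (p - 3)) < (8 - 6)): false | p := -2 | divide-by-zero, output ERROR. calc_v2: p := -2 | v := -3 | u := -3 | ((min(0, p) - (p - 3)) < (8 - 6)): false | p := -2 | divide-by-zero, output ERROR. Both give ERROR.
An exhaustive pass over the 64 declared inputs shows identical outputs.
verdict: equivalent


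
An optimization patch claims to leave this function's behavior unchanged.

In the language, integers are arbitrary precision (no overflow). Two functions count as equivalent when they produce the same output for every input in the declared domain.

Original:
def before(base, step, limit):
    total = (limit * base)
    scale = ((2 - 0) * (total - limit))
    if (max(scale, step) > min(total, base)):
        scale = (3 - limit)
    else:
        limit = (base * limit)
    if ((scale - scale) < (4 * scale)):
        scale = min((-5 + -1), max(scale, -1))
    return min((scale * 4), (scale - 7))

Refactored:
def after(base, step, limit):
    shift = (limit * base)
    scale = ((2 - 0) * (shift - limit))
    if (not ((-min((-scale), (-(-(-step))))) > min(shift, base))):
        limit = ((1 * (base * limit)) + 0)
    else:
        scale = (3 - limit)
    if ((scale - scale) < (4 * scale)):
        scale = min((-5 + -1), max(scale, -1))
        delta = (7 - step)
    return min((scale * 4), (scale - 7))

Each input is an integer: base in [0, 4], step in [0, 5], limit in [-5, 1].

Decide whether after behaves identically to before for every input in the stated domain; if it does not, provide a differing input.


The two are interchangeable: local variable names differ, boolean connective usage differs, arithmetic usage differs, constant usage differs, statement counts differ, min/max/abs usage differs, and every declared input agrees.
One worked example (base=0, step=2, limit=1) — before: total=0, then scale=-2, then (max(scale, step) > min(total, base)) is true, then scale=2, then ((scale - scale) < (4 * scale)) is true, then scale=-6, then returns -24; after: shift=0, then scale=-2, then (not ((-min((-scale), (-(-(-step))))) > min(shift, base))) is false, then scale=2, then ((scale - scale) < (4 * scale)) is true, then scale=-6, then delta=5, then returns -24; agreement on -24.
An exhaustive pass over the 210 declared inputs shows identical outputs.
verdict: equivalent


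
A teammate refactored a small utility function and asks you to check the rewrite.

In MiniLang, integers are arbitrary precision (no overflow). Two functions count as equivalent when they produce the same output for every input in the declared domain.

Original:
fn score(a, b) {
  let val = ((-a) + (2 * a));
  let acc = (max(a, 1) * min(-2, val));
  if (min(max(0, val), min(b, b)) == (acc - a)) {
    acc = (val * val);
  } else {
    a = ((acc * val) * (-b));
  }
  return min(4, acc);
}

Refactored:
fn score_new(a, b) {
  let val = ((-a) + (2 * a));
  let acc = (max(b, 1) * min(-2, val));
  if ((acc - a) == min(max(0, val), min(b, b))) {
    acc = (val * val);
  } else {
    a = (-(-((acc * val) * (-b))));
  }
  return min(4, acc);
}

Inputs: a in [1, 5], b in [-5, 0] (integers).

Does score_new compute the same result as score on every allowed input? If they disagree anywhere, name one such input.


On input a=2, b=-5, score returns -4 while score_new returns -2.
verdict: not equivalent; witness: a=2, b=-5


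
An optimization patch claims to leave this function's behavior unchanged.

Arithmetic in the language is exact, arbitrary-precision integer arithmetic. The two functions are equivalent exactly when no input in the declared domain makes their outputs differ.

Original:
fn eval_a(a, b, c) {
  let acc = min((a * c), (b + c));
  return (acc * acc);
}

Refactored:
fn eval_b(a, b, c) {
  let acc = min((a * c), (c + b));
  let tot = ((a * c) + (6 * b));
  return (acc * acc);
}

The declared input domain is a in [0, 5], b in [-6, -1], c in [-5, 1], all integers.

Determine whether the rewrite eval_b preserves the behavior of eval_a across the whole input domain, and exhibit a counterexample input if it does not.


Equivalent — the differences include arithmetic usage differs, and statement counts differ, and local variable names differ, and constant usage differs, yet no declared input distinguishes the two.
Spot check at a=3, b=-6, c=-3 — eval_a: acc=-9, then returns 81. eval_b: acc=-9, then tot=-45, then returns 81. Both give 81.
Checked all 252 inputs in the declared domain: the outputs agree on every one.
verdict: equivalent


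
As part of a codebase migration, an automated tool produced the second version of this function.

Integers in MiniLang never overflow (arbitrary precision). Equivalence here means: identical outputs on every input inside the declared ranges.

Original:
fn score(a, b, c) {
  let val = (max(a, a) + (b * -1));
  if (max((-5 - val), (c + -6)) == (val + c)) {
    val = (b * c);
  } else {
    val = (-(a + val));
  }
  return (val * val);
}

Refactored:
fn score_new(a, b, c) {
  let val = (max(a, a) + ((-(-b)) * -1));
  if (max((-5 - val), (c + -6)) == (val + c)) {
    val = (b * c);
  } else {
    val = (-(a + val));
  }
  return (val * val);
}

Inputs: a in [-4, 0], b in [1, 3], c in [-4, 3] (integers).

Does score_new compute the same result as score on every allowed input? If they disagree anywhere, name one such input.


Behavior is preserved: although same computation, different form, the outputs never diverge.
Tracing a=-2, b=3, c=-4: score: val=-5, then (max((-5 - val), (c + -6)) == (val + c)) is false, then val=7, then returns 49 | score_new: val=-5, then (max((-5 - val), (c + -6)) == (val + c)) is false, then val=7, then returns 49 — matching result 49.
Across all 120 domain points the two functions coincide.
verdict: equivalent


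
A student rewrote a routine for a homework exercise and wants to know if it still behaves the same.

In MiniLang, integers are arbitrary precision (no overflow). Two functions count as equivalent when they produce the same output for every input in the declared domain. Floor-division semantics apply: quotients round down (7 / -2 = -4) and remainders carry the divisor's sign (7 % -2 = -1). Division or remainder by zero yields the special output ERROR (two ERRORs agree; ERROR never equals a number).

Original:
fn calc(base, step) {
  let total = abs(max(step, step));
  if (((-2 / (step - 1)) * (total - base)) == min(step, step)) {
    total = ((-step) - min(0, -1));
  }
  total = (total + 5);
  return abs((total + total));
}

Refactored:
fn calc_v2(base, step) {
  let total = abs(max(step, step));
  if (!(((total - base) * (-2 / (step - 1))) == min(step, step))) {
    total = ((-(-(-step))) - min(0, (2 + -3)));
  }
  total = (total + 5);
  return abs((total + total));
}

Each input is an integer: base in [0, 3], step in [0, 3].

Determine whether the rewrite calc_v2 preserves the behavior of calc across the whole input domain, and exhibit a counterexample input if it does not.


Try base=0, step=0.
calc: total=0, then (((-2 / (step - 1)) * (total - base)) == min(step, step)) is true, then total=1, then total=6, then returns 12
calc_v2: total=0, then (!(((total - base) * (-2 / (step - 1))) == min(step, step))) is false, then total=5, then returns 10
12 vs 10 — the two versions disagree here.
verdict: not equivalent; witness: base=0, step=0


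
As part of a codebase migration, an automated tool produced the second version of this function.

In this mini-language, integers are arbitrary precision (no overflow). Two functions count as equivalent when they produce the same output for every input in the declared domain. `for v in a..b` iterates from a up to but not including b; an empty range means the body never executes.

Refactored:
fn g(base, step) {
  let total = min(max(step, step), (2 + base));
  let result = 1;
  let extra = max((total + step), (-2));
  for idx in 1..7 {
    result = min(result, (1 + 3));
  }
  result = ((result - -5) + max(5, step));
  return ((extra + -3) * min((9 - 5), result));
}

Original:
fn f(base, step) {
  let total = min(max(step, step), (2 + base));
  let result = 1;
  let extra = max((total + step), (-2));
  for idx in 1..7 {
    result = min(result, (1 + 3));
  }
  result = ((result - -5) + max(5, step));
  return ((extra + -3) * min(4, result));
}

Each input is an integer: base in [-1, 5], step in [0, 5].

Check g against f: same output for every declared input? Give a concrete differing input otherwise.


Differences: constant usage differs; also arithmetic usage differs — yet all 42 inputs agree.
verdict: equivalent
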